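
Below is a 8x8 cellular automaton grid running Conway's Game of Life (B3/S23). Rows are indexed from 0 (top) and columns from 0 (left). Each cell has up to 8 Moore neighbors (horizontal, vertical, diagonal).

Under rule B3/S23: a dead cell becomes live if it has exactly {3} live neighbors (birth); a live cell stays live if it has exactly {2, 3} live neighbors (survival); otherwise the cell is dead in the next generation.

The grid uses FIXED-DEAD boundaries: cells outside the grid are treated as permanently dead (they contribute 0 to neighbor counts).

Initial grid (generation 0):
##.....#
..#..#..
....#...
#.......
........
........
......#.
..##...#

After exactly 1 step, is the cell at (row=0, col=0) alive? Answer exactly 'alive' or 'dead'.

Answer: dead

Derivation:
Simulating step by step:
Generation 0 (given above): 11 live cells
Generation 1: 2 live cells
.#......
.#......
........
........
........
........
........
........

Cell (0,0) at generation 1: 0 -> dead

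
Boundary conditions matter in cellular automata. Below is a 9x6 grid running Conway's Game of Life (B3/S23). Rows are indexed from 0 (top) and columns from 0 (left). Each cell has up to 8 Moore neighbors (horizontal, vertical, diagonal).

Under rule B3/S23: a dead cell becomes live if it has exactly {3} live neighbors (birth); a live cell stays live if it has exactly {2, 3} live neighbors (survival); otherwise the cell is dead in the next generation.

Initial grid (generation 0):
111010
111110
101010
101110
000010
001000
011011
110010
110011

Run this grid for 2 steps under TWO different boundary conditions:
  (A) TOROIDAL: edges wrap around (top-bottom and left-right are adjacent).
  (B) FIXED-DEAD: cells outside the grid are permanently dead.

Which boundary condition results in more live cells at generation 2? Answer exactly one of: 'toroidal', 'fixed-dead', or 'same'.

Answer: fixed-dead

Derivation:
Under TOROIDAL boundary, generation 2:
000000
000000
000101
101010
000000
000000
111011
000111
000000
Population = 13

Under FIXED-DEAD boundary, generation 2:
000011
000011
000100
001011
000000
100000
001011
100100
000000
Population = 14

Comparison: toroidal=13, fixed-dead=14 -> fixed-dead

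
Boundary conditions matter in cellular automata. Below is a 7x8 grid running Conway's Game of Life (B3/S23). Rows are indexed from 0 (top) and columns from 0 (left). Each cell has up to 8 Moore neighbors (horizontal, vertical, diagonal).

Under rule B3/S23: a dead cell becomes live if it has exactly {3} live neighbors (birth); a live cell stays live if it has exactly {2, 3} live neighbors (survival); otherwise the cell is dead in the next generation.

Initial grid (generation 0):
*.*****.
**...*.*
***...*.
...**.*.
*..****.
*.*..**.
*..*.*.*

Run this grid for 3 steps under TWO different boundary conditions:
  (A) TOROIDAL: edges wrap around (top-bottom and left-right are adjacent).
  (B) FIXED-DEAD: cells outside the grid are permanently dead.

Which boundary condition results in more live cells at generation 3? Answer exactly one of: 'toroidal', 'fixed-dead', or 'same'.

Under TOROIDAL boundary, generation 3:
...*....
....*...
.....*..
....*..*
*.....**
*.*....*
.***....
Population = 14

Under FIXED-DEAD boundary, generation 3:
....***.
..**....
....*.*.
*.*.*.*.
*.**..*.
*.**....
.**.....
Population = 20

Comparison: toroidal=14, fixed-dead=20 -> fixed-dead

Answer: fixed-dead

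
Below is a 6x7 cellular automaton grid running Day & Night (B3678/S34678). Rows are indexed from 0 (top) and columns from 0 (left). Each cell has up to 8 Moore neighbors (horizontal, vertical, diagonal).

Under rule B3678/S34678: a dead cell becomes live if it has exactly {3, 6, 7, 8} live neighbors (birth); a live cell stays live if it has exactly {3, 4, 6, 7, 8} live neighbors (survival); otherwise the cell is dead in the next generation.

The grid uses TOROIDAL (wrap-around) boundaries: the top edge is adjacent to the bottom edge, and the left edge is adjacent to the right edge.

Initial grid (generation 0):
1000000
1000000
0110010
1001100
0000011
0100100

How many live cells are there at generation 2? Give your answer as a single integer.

Simulating step by step:
Generation 0 (given above): 12 live cells
Generation 1: 16 live cells
0100000
0000001
1101101
0110100
1001010
1000011
Generation 2: 17 live cells
0000010
0110010
1101000
0110100
1010010
1100101
Population at generation 2: 17

Answer: 17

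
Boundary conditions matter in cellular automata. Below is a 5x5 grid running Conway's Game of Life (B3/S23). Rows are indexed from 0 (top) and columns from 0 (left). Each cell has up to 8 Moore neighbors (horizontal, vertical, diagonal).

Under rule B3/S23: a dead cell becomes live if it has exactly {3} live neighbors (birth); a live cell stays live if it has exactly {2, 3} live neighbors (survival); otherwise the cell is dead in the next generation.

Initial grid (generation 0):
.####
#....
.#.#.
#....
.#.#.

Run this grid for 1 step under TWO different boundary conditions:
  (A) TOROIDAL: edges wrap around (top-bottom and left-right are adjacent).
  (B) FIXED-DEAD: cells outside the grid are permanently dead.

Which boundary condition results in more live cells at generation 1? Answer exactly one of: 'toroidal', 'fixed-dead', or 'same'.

Answer: toroidal

Derivation:
Under TOROIDAL boundary, generation 1:
.#.##
#....
##..#
##..#
.#.#.
Population = 12

Under FIXED-DEAD boundary, generation 1:
.###.
#...#
##...
##...
.....
Population = 9

Comparison: toroidal=12, fixed-dead=9 -> toroidal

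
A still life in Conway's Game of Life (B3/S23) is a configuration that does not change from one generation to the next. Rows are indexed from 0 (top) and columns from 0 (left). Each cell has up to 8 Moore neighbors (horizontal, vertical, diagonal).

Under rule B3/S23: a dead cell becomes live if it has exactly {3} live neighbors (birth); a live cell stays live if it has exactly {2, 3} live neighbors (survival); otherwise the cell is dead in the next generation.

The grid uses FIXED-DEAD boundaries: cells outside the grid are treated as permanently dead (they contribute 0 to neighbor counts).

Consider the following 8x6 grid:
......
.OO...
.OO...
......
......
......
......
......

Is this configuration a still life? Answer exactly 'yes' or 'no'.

Answer: yes

Derivation:
Compute generation 1 and compare to generation 0 (given above):
Generation 1:
......
.OO...
.OO...
......
......
......
......
......
The grids are IDENTICAL -> still life.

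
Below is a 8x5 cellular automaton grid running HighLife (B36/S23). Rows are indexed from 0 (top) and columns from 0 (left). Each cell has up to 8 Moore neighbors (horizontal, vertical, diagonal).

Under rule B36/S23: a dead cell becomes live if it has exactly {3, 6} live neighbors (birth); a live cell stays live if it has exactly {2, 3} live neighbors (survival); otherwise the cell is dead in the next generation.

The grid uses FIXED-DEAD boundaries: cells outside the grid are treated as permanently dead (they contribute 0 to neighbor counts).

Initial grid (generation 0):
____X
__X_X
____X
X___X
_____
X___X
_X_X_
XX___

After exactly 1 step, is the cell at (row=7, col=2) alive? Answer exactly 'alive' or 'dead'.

Simulating step by step:
Generation 0 (given above): 12 live cells
Generation 1: 8 live cells
___X_
____X
____X
_____
_____
_____
_XX__
XXX__

Cell (7,2) at generation 1: 1 -> alive

Answer: alive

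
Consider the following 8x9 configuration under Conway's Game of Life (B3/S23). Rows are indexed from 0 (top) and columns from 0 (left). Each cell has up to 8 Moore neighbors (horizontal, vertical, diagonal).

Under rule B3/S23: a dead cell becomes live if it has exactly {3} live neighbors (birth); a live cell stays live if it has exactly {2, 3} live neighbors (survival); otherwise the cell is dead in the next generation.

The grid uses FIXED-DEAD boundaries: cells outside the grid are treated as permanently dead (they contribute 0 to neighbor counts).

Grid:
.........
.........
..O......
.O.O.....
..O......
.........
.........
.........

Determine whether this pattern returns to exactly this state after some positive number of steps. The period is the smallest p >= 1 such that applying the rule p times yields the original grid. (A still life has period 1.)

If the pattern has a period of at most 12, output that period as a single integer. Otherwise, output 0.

Simulating and comparing each generation to the original:
Gen 0 (original, given above): 4 live cells
Gen 1: 4 live cells, MATCHES original -> period = 1

Answer: 1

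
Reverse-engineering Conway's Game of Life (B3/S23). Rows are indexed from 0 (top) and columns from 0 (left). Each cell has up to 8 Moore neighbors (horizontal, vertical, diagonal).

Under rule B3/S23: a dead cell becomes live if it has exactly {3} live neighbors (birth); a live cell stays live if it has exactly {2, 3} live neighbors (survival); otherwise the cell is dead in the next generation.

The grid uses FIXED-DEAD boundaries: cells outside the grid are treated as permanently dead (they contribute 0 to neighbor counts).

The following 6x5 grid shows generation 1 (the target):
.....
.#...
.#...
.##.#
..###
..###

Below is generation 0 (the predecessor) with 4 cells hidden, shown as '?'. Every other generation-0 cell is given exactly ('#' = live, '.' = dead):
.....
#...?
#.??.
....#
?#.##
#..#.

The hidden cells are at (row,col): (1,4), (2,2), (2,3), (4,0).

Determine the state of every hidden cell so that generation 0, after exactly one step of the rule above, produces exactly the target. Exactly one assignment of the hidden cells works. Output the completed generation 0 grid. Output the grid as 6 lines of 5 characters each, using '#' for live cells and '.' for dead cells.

Hidden generation-0 cells (in order): (1,4), (2,2), (2,3), (4,0).
A hidden cell only influences target cells in its own 3x3 neighborhood. Try each of the 2^4 = 16 assignments, step the completed generation 0 forward once under B3/S23, and compare with the target:
  (1,4)=. (2,2)=. (2,3)=. (4,0)=. -> step gives (1,1)='.' but target has '#' -> reject
  (1,4)=. (2,2)=. (2,3)=. (4,0)=# -> step gives (1,1)='.' but target has '#' -> reject
  (1,4)=. (2,2)=. (2,3)=# (4,0)=. -> step gives (1,1)='.' but target has '#' -> reject
  (1,4)=. (2,2)=. (2,3)=# (4,0)=# -> step gives (1,1)='.' but target has '#' -> reject
  (1,4)=. (2,2)=# (2,3)=. (4,0)=. -> step reproduces the target at every cell -> ACCEPT
  (1,4)=. (2,2)=# (2,3)=. (4,0)=# -> step gives (3,0)='#' but target has '.' -> reject
  (1,4)=. (2,2)=# (2,3)=# (4,0)=. -> step gives (2,3)='#' but target has '.' -> reject
  (1,4)=. (2,2)=# (2,3)=# (4,0)=# -> step gives (2,3)='#' but target has '.' -> reject
  (1,4)=# (2,2)=. (2,3)=. (4,0)=. -> step gives (1,1)='.' but target has '#' -> reject
  (1,4)=# (2,2)=. (2,3)=. (4,0)=# -> step gives (1,1)='.' but target has '#' -> reject
  (1,4)=# (2,2)=. (2,3)=# (4,0)=. -> step gives (1,1)='.' but target has '#' -> reject
  (1,4)=# (2,2)=. (2,3)=# (4,0)=# -> step gives (1,1)='.' but target has '#' -> reject
  (1,4)=# (2,2)=# (2,3)=. (4,0)=. -> step gives (2,3)='#' but target has '.' -> reject
  (1,4)=# (2,2)=# (2,3)=. (4,0)=# -> step gives (2,3)='#' but target has '.' -> reject
  (1,4)=# (2,2)=# (2,3)=# (4,0)=. -> step gives (1,3)='#' but target has '.' -> reject
  (1,4)=# (2,2)=# (2,3)=# (4,0)=# -> step gives (1,3)='#' but target has '.' -> reject
Unique solution: (1,4)=dead, (2,2)=live, (2,3)=dead, (4,0)=dead.
Check: live-neighbor counts of every cell in the completed generation 0:
11000
13110
13021
23342
21333
12323
Applying B3/S23 to generation 0 with these counts gives:
.....
.#...
.#...
.##.#
..###
..###
which matches the target exactly.

Answer: .....
#....
#.#..
....#
.#.##
#..#.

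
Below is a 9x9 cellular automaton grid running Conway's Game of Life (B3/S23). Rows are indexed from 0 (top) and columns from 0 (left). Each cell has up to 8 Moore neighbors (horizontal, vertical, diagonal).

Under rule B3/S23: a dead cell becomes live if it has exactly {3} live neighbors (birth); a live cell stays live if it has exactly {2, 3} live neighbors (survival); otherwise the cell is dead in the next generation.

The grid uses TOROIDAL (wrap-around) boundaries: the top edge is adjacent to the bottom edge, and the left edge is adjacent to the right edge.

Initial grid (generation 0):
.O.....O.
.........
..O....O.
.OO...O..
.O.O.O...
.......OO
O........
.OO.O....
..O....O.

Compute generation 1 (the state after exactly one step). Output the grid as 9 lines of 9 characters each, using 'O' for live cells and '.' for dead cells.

Answer: .........
.........
.OO......
.O.O..O..
OO....OO.
O.......O
OO......O
.OOO.....
..OO.....

Derivation:
Simulating step by step:
Generation 0 (given above): 18 live cells
Generation 1: 19 live cells
(generation 1 grid is the final answer)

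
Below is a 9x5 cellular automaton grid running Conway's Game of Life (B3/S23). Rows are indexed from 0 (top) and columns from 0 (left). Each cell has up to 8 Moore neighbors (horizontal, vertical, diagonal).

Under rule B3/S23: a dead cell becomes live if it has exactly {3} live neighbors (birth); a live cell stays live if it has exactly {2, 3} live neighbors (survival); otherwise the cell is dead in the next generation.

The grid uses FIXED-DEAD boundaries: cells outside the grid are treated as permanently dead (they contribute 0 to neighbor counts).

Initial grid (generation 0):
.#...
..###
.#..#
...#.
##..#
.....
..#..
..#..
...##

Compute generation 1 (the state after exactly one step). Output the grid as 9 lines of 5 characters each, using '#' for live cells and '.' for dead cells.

Simulating step by step:
Generation 0 (given above): 14 live cells
Generation 1: 15 live cells
(generation 1 grid is the final answer)

Answer: ..##.
.####
....#
#####
.....
.#...
.....
..#..
...#.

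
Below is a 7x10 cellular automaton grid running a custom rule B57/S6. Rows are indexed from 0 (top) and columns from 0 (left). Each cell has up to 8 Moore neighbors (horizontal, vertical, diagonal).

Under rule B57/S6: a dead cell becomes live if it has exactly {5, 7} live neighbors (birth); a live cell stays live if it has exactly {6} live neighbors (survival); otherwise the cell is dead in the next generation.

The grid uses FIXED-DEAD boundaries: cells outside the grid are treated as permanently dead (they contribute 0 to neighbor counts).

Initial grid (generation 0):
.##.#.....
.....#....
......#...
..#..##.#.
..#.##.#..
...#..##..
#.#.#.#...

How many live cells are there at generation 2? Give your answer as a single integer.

Simulating step by step:
Generation 0 (given above): 20 live cells
Generation 1: 1 live cells
..........
..........
..........
..........
..........
.....#....
..........
Generation 2: 0 live cells
..........
..........
..........
..........
..........
..........
..........
Population at generation 2: 0

Answer: 0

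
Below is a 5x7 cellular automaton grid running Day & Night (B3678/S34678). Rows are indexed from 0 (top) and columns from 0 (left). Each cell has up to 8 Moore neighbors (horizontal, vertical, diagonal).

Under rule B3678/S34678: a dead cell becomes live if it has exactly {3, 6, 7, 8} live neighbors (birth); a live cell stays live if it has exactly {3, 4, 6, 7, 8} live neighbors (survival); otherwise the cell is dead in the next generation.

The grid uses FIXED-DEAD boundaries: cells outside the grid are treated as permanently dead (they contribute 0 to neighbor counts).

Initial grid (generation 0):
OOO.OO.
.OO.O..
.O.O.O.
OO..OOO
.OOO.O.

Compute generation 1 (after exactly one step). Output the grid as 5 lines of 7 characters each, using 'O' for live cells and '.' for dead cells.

Simulating step by step:
Generation 0 (given above): 20 live cells
Generation 1: 17 live cells
(generation 1 grid is the final answer)

Answer: .OO....
....O..
.O.O.OO
OOO..OO
OOO..OO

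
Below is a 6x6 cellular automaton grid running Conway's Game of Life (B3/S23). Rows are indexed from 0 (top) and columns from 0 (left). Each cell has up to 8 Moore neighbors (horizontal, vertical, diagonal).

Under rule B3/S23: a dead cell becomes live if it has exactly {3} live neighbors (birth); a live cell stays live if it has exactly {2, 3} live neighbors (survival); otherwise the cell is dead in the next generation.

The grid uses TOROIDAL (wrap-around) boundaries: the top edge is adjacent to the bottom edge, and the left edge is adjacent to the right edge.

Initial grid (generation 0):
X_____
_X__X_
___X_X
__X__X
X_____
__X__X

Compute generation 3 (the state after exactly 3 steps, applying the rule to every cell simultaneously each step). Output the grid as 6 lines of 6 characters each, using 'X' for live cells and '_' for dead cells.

Answer: __X___
__XX__
____X_
__XX__
__X___
______

Derivation:
Simulating step by step:
Generation 0 (given above): 10 live cells
Generation 1: 19 live cells
XX___X
X___XX
X_XX_X
X___XX
XX___X
XX___X
Generation 2: 7 live cells
______
__XX__
___X__
__XX__
______
__X_X_
Generation 3: 7 live cells
(generation 3 grid is the final answer)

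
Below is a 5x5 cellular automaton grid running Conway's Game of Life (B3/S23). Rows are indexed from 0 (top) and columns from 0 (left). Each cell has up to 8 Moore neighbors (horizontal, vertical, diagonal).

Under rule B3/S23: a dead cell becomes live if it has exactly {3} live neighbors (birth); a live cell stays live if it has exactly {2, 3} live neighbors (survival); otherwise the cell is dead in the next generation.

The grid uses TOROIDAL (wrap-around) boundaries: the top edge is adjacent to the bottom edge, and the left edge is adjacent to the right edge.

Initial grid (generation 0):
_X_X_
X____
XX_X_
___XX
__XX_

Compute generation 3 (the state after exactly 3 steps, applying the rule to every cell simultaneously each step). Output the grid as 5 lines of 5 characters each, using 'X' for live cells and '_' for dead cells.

Answer: XX_XX
_____
_____
X_X_X
_X___

Derivation:
Simulating step by step:
Generation 0 (given above): 10 live cells
Generation 1: 10 live cells
_X_XX
X____
XXXX_
XX___
_____
Generation 2: 8 live cells
X___X
_____
__X__
X___X
_XX_X
Generation 3: 8 live cells
(generation 3 grid is the final answer)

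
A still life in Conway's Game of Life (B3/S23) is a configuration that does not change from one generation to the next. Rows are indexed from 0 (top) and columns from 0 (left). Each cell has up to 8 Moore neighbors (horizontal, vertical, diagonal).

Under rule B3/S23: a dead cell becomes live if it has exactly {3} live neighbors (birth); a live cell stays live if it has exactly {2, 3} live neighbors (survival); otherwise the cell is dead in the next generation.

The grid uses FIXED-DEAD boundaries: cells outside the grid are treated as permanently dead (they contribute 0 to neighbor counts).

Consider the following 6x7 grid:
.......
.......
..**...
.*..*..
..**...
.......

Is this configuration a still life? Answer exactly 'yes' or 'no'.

Answer: yes

Derivation:
Compute generation 1 and compare to generation 0 (given above):
Generation 1:
.......
.......
..**...
.*..*..
..**...
.......
The grids are IDENTICAL -> still life.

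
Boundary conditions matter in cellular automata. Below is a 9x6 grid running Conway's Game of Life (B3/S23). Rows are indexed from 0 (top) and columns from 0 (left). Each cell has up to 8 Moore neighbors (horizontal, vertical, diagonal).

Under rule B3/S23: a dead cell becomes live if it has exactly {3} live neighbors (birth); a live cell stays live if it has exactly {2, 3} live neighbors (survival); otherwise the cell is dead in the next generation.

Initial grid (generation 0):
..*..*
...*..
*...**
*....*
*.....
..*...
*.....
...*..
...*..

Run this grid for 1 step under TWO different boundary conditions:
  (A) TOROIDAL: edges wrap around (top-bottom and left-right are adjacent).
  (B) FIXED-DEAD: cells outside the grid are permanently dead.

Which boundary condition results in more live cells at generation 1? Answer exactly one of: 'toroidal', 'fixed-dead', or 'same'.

Answer: toroidal

Derivation:
Under TOROIDAL boundary, generation 1:
..***.
*..*..
*...*.
.*..*.
**...*
.*....
......
......
..***.
Population = 16

Under FIXED-DEAD boundary, generation 1:
......
...*.*
....**
**..**
.*....
.*....
......
......
......
Population = 10

Comparison: toroidal=16, fixed-dead=10 -> toroidal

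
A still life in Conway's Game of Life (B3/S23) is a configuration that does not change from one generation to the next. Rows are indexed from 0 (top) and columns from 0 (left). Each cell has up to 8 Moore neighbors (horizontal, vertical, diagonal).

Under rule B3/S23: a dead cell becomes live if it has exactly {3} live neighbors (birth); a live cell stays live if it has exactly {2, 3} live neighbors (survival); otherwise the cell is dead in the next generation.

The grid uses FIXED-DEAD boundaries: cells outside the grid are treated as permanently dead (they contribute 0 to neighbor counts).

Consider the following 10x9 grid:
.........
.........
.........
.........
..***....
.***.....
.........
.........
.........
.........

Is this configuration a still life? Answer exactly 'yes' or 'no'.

Answer: no

Derivation:
Compute generation 1 and compare to generation 0 (given above):
Generation 1:
.........
.........
.........
...*.....
.*..*....
.*..*....
..*......
.........
.........
.........
Cell (3,3) differs: gen0=0 vs gen1=1 -> NOT a still life.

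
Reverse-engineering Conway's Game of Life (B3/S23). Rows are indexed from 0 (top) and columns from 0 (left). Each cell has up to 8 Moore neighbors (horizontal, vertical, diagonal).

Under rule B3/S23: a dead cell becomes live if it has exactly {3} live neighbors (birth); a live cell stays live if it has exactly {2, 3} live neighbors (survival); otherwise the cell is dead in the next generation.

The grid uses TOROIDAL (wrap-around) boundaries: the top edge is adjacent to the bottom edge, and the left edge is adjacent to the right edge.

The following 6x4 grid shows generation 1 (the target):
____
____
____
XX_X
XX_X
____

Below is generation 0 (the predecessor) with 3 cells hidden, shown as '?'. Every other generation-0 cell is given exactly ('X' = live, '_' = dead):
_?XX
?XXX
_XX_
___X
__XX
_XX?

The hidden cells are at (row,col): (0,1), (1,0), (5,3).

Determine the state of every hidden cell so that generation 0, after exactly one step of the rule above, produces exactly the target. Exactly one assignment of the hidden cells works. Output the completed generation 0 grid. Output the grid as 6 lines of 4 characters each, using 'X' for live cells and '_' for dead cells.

Hidden generation-0 cells (in order): (0,1), (1,0), (5,3).
A hidden cell only influences target cells in its own 3x3 neighborhood. Try each of the 2^3 = 8 assignments, step the completed generation 0 forward once under B3/S23, and compare with the target:
  (0,1)=_ (1,0)=_ (5,3)=_ -> step gives (2,1)='X' but target has '_' -> reject
  (0,1)=_ (1,0)=_ (5,3)=X -> step gives (2,1)='X' but target has '_' -> reject
  (0,1)=_ (1,0)=X (5,3)=_ -> step gives (5,0)='X' but target has '_' -> reject
  (0,1)=_ (1,0)=X (5,3)=X -> step gives (4,0)='_' but target has 'X' -> reject
  (0,1)=X (1,0)=_ (5,3)=_ -> step gives (2,1)='X' but target has '_' -> reject
  (0,1)=X (1,0)=_ (5,3)=X -> step gives (2,1)='X' but target has '_' -> reject
  (0,1)=X (1,0)=X (5,3)=_ -> step reproduces the target at every cell -> ACCEPT
  (0,1)=X (1,0)=X (5,3)=X -> step gives (4,0)='_' but target has 'X' -> reject
Unique solution: (0,1)=live, (1,0)=live, (5,3)=dead.
Check: live-neighbor counts of every cell in the completed generation 0:
6675
5675
5455
3353
3343
4465
Applying B3/S23 to generation 0 with these counts gives:
____
____
____
XX_X
XX_X
____
which matches the target exactly.

Answer: _XXX
XXXX
_XX_
___X
__XX
_XX_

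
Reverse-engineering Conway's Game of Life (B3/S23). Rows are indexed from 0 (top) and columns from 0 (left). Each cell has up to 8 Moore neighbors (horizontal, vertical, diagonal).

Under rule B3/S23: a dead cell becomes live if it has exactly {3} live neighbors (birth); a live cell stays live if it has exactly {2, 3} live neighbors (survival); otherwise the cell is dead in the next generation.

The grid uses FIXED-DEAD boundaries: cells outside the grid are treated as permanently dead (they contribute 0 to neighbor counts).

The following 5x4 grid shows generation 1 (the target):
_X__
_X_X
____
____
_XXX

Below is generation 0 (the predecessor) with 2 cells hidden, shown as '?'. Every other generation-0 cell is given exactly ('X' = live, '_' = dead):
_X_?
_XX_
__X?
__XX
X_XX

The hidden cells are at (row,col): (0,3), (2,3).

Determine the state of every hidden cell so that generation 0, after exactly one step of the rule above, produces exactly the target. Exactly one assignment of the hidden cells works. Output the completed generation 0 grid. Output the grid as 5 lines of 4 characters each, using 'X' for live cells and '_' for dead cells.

Hidden generation-0 cells (in order): (0,3), (2,3).
A hidden cell only influences target cells in its own 3x3 neighborhood. Try each of the 2^2 = 4 assignments, step the completed generation 0 forward once under B3/S23, and compare with the target:
  (0,3)=_ (2,3)=_ -> step gives (0,2)='X' but target has '_' -> reject
  (0,3)=_ (2,3)=X -> step gives (0,2)='X' but target has '_' -> reject
  (0,3)=X (2,3)=_ -> step reproduces the target at every cell -> ACCEPT
  (0,3)=X (2,3)=X -> step gives (1,3)='_' but target has 'X' -> reject
Unique solution: (0,3)=live, (2,3)=dead.
Check: live-neighbor counts of every cell in the completed generation 0:
2241
2343
1444
1444
0333
Applying B3/S23 to generation 0 with these counts gives:
_X__
_X_X
____
____
_XXX
which matches the target exactly.

Answer: _X_X
_XX_
__X_
__XX
X_XX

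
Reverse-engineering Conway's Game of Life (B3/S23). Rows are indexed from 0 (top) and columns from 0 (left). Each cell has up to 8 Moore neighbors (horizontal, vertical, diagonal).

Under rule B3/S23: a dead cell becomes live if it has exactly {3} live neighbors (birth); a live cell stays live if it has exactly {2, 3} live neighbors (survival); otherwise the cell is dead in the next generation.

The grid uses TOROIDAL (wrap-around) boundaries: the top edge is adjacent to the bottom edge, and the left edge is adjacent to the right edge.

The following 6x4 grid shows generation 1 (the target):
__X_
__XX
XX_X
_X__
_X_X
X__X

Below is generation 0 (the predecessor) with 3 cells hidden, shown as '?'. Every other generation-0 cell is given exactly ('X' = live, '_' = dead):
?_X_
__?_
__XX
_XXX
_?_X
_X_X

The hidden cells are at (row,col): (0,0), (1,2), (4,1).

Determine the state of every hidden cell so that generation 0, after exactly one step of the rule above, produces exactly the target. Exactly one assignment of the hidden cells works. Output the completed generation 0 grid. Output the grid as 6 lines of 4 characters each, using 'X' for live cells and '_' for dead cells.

Hidden generation-0 cells (in order): (0,0), (1,2), (4,1).
A hidden cell only influences target cells in its own 3x3 neighborhood. Try each of the 2^3 = 8 assignments, step the completed generation 0 forward once under B3/S23, and compare with the target:
  (0,0)=_ (1,2)=_ (4,1)=_ -> step reproduces the target at every cell -> ACCEPT
  (0,0)=_ (1,2)=_ (4,1)=X -> step gives (5,0)='_' but target has 'X' -> reject
  (0,0)=_ (1,2)=X (4,1)=_ -> step gives (0,1)='X' but target has '_' -> reject
  (0,0)=_ (1,2)=X (4,1)=X -> step gives (0,1)='X' but target has '_' -> reject
  (0,0)=X (1,2)=_ (4,1)=_ -> step gives (0,0)='X' but target has '_' -> reject
  (0,0)=X (1,2)=_ (4,1)=X -> step gives (0,0)='X' but target has '_' -> reject
  (0,0)=X (1,2)=X (4,1)=_ -> step gives (0,0)='X' but target has '_' -> reject
  (0,0)=X (1,2)=X (4,1)=X -> step gives (0,0)='X' but target has '_' -> reject
Unique solution: (0,0)=dead, (1,2)=dead, (4,1)=dead.
Check: live-neighbor counts of every cell in the completed generation 0:
2222
1233
3343
4254
5363
3142
Applying B3/S23 to generation 0 with these counts gives:
__X_
__XX
XX_X
_X__
_X_X
X__X
which matches the target exactly.

Answer: __X_
____
__XX
_XXX
___X
_X_X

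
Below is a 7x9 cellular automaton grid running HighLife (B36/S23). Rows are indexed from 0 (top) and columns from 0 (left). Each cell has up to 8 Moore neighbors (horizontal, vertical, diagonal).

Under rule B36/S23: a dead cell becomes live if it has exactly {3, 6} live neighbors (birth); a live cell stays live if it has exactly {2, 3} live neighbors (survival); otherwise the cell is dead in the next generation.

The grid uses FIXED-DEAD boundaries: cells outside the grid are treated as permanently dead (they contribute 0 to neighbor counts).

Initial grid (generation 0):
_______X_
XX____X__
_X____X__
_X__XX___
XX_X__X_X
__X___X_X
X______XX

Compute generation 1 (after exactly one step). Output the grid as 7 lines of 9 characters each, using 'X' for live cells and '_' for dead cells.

Answer: _________
XX____XX_
_XX___X__
_X__XXXX_
XX_XX_X__
X_X___XXX
_______XX

Derivation:
Simulating step by step:
Generation 0 (given above): 20 live cells
Generation 1: 24 live cells
(generation 1 grid is the final answer)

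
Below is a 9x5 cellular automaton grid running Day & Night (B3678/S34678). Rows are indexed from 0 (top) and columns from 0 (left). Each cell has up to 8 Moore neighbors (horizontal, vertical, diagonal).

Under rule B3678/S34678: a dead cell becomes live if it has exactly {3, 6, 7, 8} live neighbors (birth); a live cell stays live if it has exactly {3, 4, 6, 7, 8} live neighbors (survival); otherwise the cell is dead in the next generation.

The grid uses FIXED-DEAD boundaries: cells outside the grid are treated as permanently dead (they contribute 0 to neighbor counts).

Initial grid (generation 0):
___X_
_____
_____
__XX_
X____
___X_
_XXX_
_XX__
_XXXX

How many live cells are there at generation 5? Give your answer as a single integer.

Answer: 2

Derivation:
Simulating step by step:
Generation 0 (given above): 14 live cells
Generation 1: 12 live cells
_____
_____
_____
_____
__XX_
_X___
_X_X_
X_XXX
_XXX_
Generation 2: 11 live cells
_____
_____
_____
_____
_____
___X_
XX_XX
__X_X
_XXXX
Generation 3: 9 live cells
_____
_____
_____
_____
_____
__X_X
___XX
X__XX
__XX_
Generation 4: 5 live cells
_____
_____
_____
_____
_____
_____
__X_X
____X
___XX
Generation 5: 2 live cells
_____
_____
_____
_____
_____
_____
___X_
____X
_____
Population at generation 5: 2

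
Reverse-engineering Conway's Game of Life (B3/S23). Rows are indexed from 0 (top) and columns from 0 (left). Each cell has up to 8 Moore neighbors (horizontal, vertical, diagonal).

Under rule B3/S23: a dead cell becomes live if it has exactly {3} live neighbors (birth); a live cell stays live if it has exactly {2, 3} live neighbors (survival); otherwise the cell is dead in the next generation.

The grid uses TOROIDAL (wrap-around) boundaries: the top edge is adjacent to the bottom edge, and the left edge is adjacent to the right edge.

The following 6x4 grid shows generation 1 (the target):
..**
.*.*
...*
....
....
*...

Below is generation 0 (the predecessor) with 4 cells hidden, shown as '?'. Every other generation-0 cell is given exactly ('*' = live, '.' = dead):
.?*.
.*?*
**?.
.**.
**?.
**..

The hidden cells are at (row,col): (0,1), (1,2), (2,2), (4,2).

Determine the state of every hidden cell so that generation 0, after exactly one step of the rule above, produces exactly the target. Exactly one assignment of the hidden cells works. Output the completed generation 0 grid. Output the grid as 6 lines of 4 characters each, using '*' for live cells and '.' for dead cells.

Hidden generation-0 cells (in order): (0,1), (1,2), (2,2), (4,2).
A hidden cell only influences target cells in its own 3x3 neighborhood. Try each of the 2^4 = 16 assignments, step the completed generation 0 forward once under B3/S23, and compare with the target:
  (0,1)=. (1,2)=. (2,2)=. (4,2)=. -> step gives (3,2)='*' but target has '.' -> reject
  (0,1)=. (1,2)=. (2,2)=. (4,2)=* -> step reproduces the target at every cell -> ACCEPT
  (0,1)=. (1,2)=. (2,2)=* (4,2)=. -> step gives (1,1)='.' but target has '*' -> reject
  (0,1)=. (1,2)=. (2,2)=* (4,2)=* -> step gives (1,1)='.' but target has '*' -> reject
  (0,1)=. (1,2)=* (2,2)=. (4,2)=. -> step gives (0,2)='.' but target has '*' -> reject
  (0,1)=. (1,2)=* (2,2)=. (4,2)=* -> step gives (0,2)='.' but target has '*' -> reject
  (0,1)=. (1,2)=* (2,2)=* (4,2)=. -> step gives (0,2)='.' but target has '*' -> reject
  (0,1)=. (1,2)=* (2,2)=* (4,2)=* -> step gives (0,2)='.' but target has '*' -> reject
  (0,1)=* (1,2)=. (2,2)=. (4,2)=. -> step gives (0,2)='.' but target has '*' -> reject
  (0,1)=* (1,2)=. (2,2)=. (4,2)=* -> step gives (0,2)='.' but target has '*' -> reject
  (0,1)=* (1,2)=. (2,2)=* (4,2)=. -> step gives (0,2)='.' but target has '*' -> reject
  (0,1)=* (1,2)=. (2,2)=* (4,2)=* -> step gives (0,2)='.' but target has '*' -> reject
  (0,1)=* (1,2)=* (2,2)=. (4,2)=. -> step gives (0,2)='.' but target has '*' -> reject
  (0,1)=* (1,2)=* (2,2)=. (4,2)=* -> step gives (0,2)='.' but target has '*' -> reject
  (0,1)=* (1,2)=* (2,2)=* (4,2)=. -> step gives (0,2)='.' but target has '*' -> reject
  (0,1)=* (1,2)=* (2,2)=* (4,2)=* -> step gives (0,2)='.' but target has '*' -> reject
Unique solution: (0,1)=dead, (1,2)=dead, (2,2)=dead, (4,2)=live.
Check: live-neighbor counts of every cell in the completed generation 0:
4433
4342
4453
5644
4644
3544
Applying B3/S23 to generation 0 with these counts gives:
..**
.*.*
...*
....
....
*...
which matches the target exactly.

Answer: ..*.
.*.*
**..
.**.
***.
**..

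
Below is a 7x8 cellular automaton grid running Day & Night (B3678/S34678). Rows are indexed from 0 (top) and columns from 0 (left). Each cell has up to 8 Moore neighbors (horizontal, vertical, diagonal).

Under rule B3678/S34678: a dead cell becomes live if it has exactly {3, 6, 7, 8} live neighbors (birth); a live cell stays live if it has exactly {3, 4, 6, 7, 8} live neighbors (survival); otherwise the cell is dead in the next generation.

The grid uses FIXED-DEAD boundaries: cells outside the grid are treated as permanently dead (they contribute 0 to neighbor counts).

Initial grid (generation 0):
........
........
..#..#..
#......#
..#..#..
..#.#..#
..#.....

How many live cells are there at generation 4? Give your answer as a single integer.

Answer: 0

Derivation:
Simulating step by step:
Generation 0 (given above): 10 live cells
Generation 1: 7 live cells
........
........
........
.#....#.
.#.#..#.
.#......
...#....
Generation 2: 2 live cells
........
........
........
..#.....
#.......
........
........
Generation 3: 0 live cells
........
........
........
........
........
........
........
Generation 4: 0 live cells
........
........
........
........
........
........
........
Population at generation 4: 0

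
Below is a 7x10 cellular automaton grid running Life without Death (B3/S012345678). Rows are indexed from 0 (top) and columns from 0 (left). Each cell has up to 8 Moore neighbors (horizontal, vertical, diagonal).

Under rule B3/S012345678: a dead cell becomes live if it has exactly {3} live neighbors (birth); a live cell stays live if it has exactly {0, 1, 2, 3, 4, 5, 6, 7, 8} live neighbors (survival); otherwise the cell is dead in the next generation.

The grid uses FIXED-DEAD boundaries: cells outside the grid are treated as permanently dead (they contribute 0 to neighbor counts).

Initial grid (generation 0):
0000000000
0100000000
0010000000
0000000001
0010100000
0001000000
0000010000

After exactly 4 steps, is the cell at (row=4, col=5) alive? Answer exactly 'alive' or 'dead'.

Answer: dead

Derivation:
Simulating step by step:
Generation 0 (given above): 7 live cells
Generation 1: 10 live cells
0000000000
0100000000
0010000000
0001000001
0011100000
0001100000
0000010000
Generation 2: 14 live cells
0000000000
0100000000
0010000000
0001100001
0011100000
0011110000
0000110000
Generation 3: 15 live cells
0000000000
0100000000
0011000000
0001100001
0011100000
0011110000
0000110000
Generation 4: 17 live cells
0000000000
0110000000
0011100000
0001100001
0011100000
0011110000
0000110000

Cell (4,5) at generation 4: 0 -> dead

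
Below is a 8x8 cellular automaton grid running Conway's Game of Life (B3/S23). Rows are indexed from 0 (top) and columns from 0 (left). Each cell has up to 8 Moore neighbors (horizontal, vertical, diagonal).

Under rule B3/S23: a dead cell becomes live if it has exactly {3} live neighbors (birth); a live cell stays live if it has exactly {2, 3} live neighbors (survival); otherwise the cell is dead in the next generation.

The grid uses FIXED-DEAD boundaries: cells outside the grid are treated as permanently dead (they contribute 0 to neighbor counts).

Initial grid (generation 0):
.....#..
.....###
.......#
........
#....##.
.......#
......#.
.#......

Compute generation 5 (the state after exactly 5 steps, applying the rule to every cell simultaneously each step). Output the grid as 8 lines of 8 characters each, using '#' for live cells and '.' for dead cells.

Simulating step by step:
Generation 0 (given above): 11 live cells
Generation 1: 8 live cells
.....#..
.....#.#
.......#
......#.
......#.
.....#.#
........
........
Generation 2: 8 live cells
......#.
........
.......#
......##
.....###
......#.
........
........
Generation 3: 7 live cells
........
........
......##
.....#..
.....#..
.....###
........
........
Generation 4: 7 live cells
........
........
......#.
.....#..
....##..
.....##.
......#.
........
Generation 5: 8 live cells
(generation 5 grid is the final answer)

Answer: ........
........
........
....###.
....#...
....#.#.
.....##.
........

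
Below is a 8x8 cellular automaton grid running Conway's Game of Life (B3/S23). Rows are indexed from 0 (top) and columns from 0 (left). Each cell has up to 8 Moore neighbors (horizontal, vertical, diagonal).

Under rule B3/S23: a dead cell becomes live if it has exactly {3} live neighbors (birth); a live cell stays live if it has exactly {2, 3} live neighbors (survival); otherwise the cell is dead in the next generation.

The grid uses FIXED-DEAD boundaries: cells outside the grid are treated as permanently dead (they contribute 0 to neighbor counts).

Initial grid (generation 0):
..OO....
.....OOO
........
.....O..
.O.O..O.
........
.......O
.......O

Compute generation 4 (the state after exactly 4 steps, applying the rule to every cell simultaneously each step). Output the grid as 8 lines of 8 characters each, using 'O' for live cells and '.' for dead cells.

Simulating step by step:
Generation 0 (given above): 11 live cells
Generation 1: 3 live cells
......O.
......O.
.....O..
........
........
........
........
........
Generation 2: 2 live cells
........
.....OO.
........
........
........
........
........
........
Generation 3: 0 live cells
........
........
........
........
........
........
........
........
Generation 4: 0 live cells
(generation 4 grid is the final answer)

Answer: ........
........
........
........
........
........
........
........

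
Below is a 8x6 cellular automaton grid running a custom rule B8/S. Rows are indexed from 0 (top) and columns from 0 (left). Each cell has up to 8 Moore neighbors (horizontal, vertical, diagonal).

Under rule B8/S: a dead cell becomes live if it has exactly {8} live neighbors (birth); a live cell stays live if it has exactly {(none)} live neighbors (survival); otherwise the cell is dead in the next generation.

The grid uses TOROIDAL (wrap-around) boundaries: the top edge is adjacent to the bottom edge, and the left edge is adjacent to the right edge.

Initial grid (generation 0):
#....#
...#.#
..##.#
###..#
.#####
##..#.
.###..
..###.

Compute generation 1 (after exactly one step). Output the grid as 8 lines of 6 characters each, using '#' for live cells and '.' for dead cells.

Simulating step by step:
Generation 0 (given above): 25 live cells
Generation 1: 0 live cells
(generation 1 grid is the final answer)

Answer: ......
......
......
......
......
......
......
......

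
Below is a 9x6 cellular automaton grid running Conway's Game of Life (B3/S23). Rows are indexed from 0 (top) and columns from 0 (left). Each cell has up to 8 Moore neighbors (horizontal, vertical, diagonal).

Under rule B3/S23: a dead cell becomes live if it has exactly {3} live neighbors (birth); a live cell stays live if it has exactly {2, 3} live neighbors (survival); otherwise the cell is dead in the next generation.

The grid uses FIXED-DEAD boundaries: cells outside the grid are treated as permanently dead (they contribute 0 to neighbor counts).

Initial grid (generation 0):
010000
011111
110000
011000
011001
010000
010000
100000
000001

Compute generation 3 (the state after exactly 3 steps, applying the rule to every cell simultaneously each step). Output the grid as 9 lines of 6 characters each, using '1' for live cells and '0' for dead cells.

Answer: 001110
001001
000110
000000
000000
000000
000000
000000
000000

Derivation:
Simulating step by step:
Generation 0 (given above): 17 live cells
Generation 1: 12 live cells
010110
000110
100010
000000
100000
110000
110000
000000
000000
Generation 2: 11 live cells
001110
001001
000110
000000
110000
000000
110000
000000
000000
Generation 3: 7 live cells
(generation 3 grid is the final answer)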